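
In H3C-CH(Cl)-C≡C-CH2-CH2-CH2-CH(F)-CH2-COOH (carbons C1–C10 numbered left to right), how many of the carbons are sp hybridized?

2

C1: sp3
C2: sp3
C3: sp ✓
C4: sp ✓
C5: sp3
C6: sp3
C7: sp3
C8: sp3
C9: sp3
C10: sp2
C3, C4 → 2 sp carbons.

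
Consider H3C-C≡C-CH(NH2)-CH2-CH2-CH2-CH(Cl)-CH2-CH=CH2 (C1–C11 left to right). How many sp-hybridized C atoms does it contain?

2

C1: sp3
C2: sp ✓
C3: sp ✓
C4: sp3
C5: sp3
C6: sp3
C7: sp3
C8: sp3
C9: sp3
C10: sp2
C11: sp2
C2, C3 → 2 sp carbons.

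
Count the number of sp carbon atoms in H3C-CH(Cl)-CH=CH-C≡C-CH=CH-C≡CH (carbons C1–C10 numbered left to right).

C1: sp3
C2: sp3
C3: sp2
C4: sp2
C5: sp ✓
C6: sp ✓
C7: sp2
C8: sp2
C9: sp ✓
C10: sp ✓
C5, C6, C9, C10 → 4 sp carbons.

4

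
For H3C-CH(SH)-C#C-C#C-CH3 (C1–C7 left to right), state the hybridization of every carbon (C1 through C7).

C1 sp3, C2 sp3, C3 sp, C4 sp, C5 sp, C6 sp, C7 sp3

C1 has 4 σ bonds: steric number 4 → sp3.
C2 carries 4 σ bonds, giving a steric number of 4, so it is sp3.
C3 — 2 σ bonds, plus two π bonds. Steric number 2, so sp.
C4 is sp: 2 σ bonds, plus two π bonds, 2 electron-density regions.
C5 — 2 σ bonds, plus two π bonds. Steric number 2, so sp.
C6 has 2 σ bonds, plus two π bonds: steric number 2 → sp.
C7 carries 4 σ bonds, giving a steric number of 4, so it is sp3.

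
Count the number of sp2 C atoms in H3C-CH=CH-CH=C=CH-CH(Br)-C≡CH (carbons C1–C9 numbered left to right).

4

C1: sp3
C2: sp2 ✓
C3: sp2 ✓
C4: sp2 ✓
C5: sp
C6: sp2 ✓
C7: sp3
C8: sp
C9: sp
C2, C3, C4, C6 → 4 sp2 carbons.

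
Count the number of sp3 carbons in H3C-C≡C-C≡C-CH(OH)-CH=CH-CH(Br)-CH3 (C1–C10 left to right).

C1: sp3 ✓
C2: sp
C3: sp
C4: sp
C5: sp
C6: sp3 ✓
C7: sp2
C8: sp2
C9: sp3 ✓
C10: sp3 ✓
C1, C6, C9, C10 → 4 sp3 carbons.

4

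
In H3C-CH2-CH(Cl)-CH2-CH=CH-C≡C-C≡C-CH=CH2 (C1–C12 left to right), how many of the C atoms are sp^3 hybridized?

C1: sp3 ✓
C2: sp3 ✓
C3: sp3 ✓
C4: sp3 ✓
C5: sp2
C6: sp2
C7: sp
C8: sp
C9: sp
C10: sp
C11: sp2
C12: sp2
C1, C2, C3, C4 → 4 sp3 carbons.

4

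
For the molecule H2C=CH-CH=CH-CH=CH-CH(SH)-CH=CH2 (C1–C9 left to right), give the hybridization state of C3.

C3 is sp2: 3 σ bonds, plus one π bond, 3 electron-density regions.

sp²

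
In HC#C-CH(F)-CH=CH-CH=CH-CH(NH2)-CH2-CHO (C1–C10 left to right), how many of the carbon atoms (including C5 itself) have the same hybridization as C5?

C5 is sp2 (one π bond).
C1: sp
C2: sp
C3: sp3
C4: sp2 ✓
C5: sp2 ✓
C6: sp2 ✓
C7: sp2 ✓
C8: sp3
C9: sp3
C10: sp2 ✓
5 carbons are sp2.

5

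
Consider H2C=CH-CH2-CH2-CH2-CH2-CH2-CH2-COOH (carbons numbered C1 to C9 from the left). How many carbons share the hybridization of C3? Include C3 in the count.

C3 is sp3 (only σ bonds).
C1: sp2
C2: sp2
C3: sp3 ✓
C4: sp3 ✓
C5: sp3 ✓
C6: sp3 ✓
C7: sp3 ✓
C8: sp3 ✓
C9: sp2
6 carbons are sp3.

6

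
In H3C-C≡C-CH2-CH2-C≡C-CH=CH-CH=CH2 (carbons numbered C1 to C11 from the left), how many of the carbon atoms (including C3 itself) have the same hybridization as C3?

4

C3 is sp (two π bonds).
C1: sp3
C2: sp ✓
C3: sp ✓
C4: sp3
C5: sp3
C6: sp ✓
C7: sp ✓
C8: sp2
C9: sp2
C10: sp2
C11: sp2
4 carbons are sp.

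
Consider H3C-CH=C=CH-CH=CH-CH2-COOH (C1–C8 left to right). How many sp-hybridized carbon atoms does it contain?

C1: sp3
C2: sp2
C3: sp ✓
C4: sp2
C5: sp2
C6: sp2
C7: sp3
C8: sp2
C3 → 1 sp carbon.

1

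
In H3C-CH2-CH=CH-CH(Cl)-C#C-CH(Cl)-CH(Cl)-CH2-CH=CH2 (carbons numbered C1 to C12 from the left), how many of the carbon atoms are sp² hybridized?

C1: sp3
C2: sp3
C3: sp2 ✓
C4: sp2 ✓
C5: sp3
C6: sp
C7: sp
C8: sp3
C9: sp3
C10: sp3
C11: sp2 ✓
C12: sp2 ✓
C3, C4, C11, C12 → 4 sp2 carbons.

4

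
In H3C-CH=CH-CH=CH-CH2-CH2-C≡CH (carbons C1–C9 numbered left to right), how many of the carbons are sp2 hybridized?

C1: sp3
C2: sp2 ✓
C3: sp2 ✓
C4: sp2 ✓
C5: sp2 ✓
C6: sp3
C7: sp3
C8: sp
C9: sp
C2, C3, C4, C5 → 4 sp2 carbons.

4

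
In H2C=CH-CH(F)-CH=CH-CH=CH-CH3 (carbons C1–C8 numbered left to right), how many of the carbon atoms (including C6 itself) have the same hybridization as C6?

C6 is sp2 (one π bond).
C1: sp2 ✓
C2: sp2 ✓
C3: sp3
C4: sp2 ✓
C5: sp2 ✓
C6: sp2 ✓
C7: sp2 ✓
C8: sp3
6 carbons are sp2.

6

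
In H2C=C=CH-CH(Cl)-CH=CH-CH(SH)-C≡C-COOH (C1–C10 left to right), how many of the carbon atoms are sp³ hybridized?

C1: sp2
C2: sp
C3: sp2
C4: sp3 ✓
C5: sp2
C6: sp2
C7: sp3 ✓
C8: sp
C9: sp
C10: sp2
C4, C7 → 2 sp3 carbons.

2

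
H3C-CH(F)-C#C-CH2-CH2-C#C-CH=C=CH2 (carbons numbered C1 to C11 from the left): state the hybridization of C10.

C10: 2 σ bonds, plus two π bonds; 2 regions of electron density → sp.

sp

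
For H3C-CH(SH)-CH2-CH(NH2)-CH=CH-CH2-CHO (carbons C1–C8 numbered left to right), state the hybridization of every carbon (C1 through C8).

C1 — 4 σ bonds. Steric number 4, so sp3.
C2 is sp3: 4 σ bonds, 4 electron-density regions.
C3: 4 σ bonds; 4 regions of electron density → sp3.
C4 has 4 σ bonds: steric number 4 → sp3.
C5: 3 σ bonds, plus one π bond — 3 electron domains, sp2.
C6 has 3 σ bonds, plus one π bond: steric number 3 → sp2.
C7 — 4 σ bonds. Steric number 4, so sp3.
C8 carries 3 σ bonds, plus one π bond, giving a steric number of 3, so it is sp2.

C1 sp3, C2 sp3, C3 sp3, C4 sp3, C5 sp2, C6 sp2, C7 sp3, C8 sp2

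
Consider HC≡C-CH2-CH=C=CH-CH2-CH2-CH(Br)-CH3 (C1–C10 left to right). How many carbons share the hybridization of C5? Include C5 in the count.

C5 is sp (two π bonds).
C1: sp ✓
C2: sp ✓
C3: sp3
C4: sp2
C5: sp ✓
C6: sp2
C7: sp3
C8: sp3
C9: sp3
C10: sp3
3 carbons are sp.

3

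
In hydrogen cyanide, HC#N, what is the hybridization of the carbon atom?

sp

The carbon atom carries 2 σ bonds, plus two π bonds, giving a steric number of 2, so it is sp.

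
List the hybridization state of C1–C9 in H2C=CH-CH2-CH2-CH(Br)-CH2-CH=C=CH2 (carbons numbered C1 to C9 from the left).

C1 is sp2: 3 σ bonds, plus one π bond, 3 electron-density regions.
C2: 3 σ bonds, plus one π bond — 3 electron domains, sp2.
C3: 4 σ bonds — 4 electron domains, sp3.
C4 has 4 σ bonds: steric number 4 → sp3.
C5: 4 σ bonds — 4 electron domains, sp3.
C6 (4 σ bonds) has steric number 4: sp3.
C7 carries 3 σ bonds, plus one π bond, giving a steric number of 3, so it is sp2.
C8: 2 σ bonds, plus two π bonds; 2 regions of electron density → sp.
C9 is sp2: 3 σ bonds, plus one π bond, 3 electron-density regions.

C1 sp2, C2 sp2, C3 sp3, C4 sp3, C5 sp3, C6 sp3, C7 sp2, C8 sp, C9 sp2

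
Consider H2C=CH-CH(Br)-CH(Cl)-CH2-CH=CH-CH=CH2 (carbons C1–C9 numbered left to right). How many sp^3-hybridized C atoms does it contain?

C1: sp2
C2: sp2
C3: sp3 ✓
C4: sp3 ✓
C5: sp3 ✓
C6: sp2
C7: sp2
C8: sp2
C9: sp2
C3, C4, C5 → 3 sp3 carbons.

3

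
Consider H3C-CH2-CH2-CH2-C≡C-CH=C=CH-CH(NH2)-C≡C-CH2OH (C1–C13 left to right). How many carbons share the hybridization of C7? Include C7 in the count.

2

C7 is sp2 (one π bond).
C1: sp3
C2: sp3
C3: sp3
C4: sp3
C5: sp
C6: sp
C7: sp2 ✓
C8: sp
C9: sp2 ✓
C10: sp3
C11: sp
C12: sp
C13: sp3
2 carbons are sp2.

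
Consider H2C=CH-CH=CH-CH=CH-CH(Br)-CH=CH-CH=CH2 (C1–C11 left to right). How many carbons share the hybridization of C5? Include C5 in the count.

10

C5 is sp2 (one π bond).
C1: sp2 ✓
C2: sp2 ✓
C3: sp2 ✓
C4: sp2 ✓
C5: sp2 ✓
C6: sp2 ✓
C7: sp3
C8: sp2 ✓
C9: sp2 ✓
C10: sp2 ✓
C11: sp2 ✓
10 carbons are sp2.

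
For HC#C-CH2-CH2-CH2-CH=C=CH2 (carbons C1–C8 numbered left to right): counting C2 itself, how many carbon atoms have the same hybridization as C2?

3

C2 is sp (two π bonds).
C1: sp ✓
C2: sp ✓
C3: sp3
C4: sp3
C5: sp3
C6: sp2
C7: sp ✓
C8: sp2
3 carbons are sp.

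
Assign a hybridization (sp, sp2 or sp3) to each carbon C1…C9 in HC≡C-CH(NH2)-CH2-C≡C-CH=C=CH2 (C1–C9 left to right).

C1 (2 σ bonds, plus two π bonds) has steric number 2: sp.
C2 is sp: 2 σ bonds, plus two π bonds, 2 electron-density regions.
C3 carries 4 σ bonds, giving a steric number of 4, so it is sp3.
C4: 4 σ bonds; 4 regions of electron density → sp3.
C5 is sp: 2 σ bonds, plus two π bonds, 2 electron-density regions.
C6: 2 σ bonds, plus two π bonds; 2 regions of electron density → sp.
C7 — 3 σ bonds, plus one π bond. Steric number 3, so sp2.
C8: 2 σ bonds, plus two π bonds; 2 regions of electron density → sp.
C9 is sp2: 3 σ bonds, plus one π bond, 3 electron-density regions.

C1 sp, C2 sp, C3 sp3, C4 sp3, C5 sp, C6 sp, C7 sp2, C8 sp, C9 sp2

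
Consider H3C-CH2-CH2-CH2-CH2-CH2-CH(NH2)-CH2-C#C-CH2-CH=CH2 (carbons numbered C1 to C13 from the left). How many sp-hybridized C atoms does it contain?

2

C1: sp3
C2: sp3
C3: sp3
C4: sp3
C5: sp3
C6: sp3
C7: sp3
C8: sp3
C9: sp ✓
C10: sp ✓
C11: sp3
C12: sp2
C13: sp2
C9, C10 → 2 sp carbons.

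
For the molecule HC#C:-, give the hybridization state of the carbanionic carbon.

sp

One σ bond + one lone pair = steric number 2 → sp.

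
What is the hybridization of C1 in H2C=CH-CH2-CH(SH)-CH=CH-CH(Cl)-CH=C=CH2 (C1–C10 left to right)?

C1: 3 σ bonds, plus one π bond — 3 electron domains, sp2.

sp²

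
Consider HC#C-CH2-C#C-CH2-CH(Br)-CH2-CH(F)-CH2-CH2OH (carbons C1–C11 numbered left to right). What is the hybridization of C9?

sp^3

C9 (4 σ bonds) has steric number 4: sp3.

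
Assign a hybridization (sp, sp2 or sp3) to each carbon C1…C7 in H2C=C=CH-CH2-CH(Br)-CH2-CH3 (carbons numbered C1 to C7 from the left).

C1 sp2, C2 sp, C3 sp2, C4 sp3, C5 sp3, C6 sp3, C7 sp3

C1 is sp2: 3 σ bonds, plus one π bond, 3 electron-density regions.
C2 carries 2 σ bonds, plus two π bonds, giving a steric number of 2, so it is sp.
C3 carries 3 σ bonds, plus one π bond, giving a steric number of 3, so it is sp2.
C4: 4 σ bonds — 4 electron domains, sp3.
C5: 4 σ bonds — 4 electron domains, sp3.
C6 (4 σ bonds) has steric number 4: sp3.
C7 — 4 σ bonds. Steric number 4, so sp3.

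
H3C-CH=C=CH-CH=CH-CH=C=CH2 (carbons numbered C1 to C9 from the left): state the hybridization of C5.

C5 is sp2: 3 σ bonds, plus one π bond, 3 electron-density regions.

sp²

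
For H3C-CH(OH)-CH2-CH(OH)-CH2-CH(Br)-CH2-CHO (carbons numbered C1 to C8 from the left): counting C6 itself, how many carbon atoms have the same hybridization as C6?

7

C6 is sp3 (only σ bonds).
C1: sp3 ✓
C2: sp3 ✓
C3: sp3 ✓
C4: sp3 ✓
C5: sp3 ✓
C6: sp3 ✓
C7: sp3 ✓
C8: sp2
7 carbons are sp3.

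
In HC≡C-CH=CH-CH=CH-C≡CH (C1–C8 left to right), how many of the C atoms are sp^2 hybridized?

C1: sp
C2: sp
C3: sp2 ✓
C4: sp2 ✓
C5: sp2 ✓
C6: sp2 ✓
C7: sp
C8: sp
C3, C4, C5, C6 → 4 sp2 carbons.

4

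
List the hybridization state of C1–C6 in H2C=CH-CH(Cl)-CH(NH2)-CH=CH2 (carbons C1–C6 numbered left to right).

C1 (3 σ bonds, plus one π bond) has steric number 3: sp2.
C2: 3 σ bonds, plus one π bond — 3 electron domains, sp2.
C3: 4 σ bonds; 4 regions of electron density → sp3.
C4 — 4 σ bonds. Steric number 4, so sp3.
C5: 3 σ bonds, plus one π bond — 3 electron domains, sp2.
C6: 3 σ bonds, plus one π bond — 3 electron domains, sp2.

C1 sp2, C2 sp2, C3 sp3, C4 sp3, C5 sp2, C6 sp2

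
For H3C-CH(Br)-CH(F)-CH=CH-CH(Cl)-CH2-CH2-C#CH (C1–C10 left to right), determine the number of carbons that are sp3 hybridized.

C1: sp3 ✓
C2: sp3 ✓
C3: sp3 ✓
C4: sp2
C5: sp2
C6: sp3 ✓
C7: sp3 ✓
C8: sp3 ✓
C9: sp
C10: sp
C1, C2, C3, C6, C7, C8 → 6 sp3 carbons.

6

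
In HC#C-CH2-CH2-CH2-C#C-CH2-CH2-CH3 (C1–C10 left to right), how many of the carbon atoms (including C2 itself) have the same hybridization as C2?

C2 is sp (two π bonds).
C1: sp ✓
C2: sp ✓
C3: sp3
C4: sp3
C5: sp3
C6: sp ✓
C7: sp ✓
C8: sp3
C9: sp3
C10: sp3
4 carbons are sp.

4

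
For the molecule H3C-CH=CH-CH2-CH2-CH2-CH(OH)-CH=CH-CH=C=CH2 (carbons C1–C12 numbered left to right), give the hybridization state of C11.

sp

C11 (2 σ bonds, plus two π bonds) has steric number 2: sp.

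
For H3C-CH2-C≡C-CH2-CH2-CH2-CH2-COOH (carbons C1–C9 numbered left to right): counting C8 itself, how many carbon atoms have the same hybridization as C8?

6

C8 is sp3 (only σ bonds).
C1: sp3 ✓
C2: sp3 ✓
C3: sp
C4: sp
C5: sp3 ✓
C6: sp3 ✓
C7: sp3 ✓
C8: sp3 ✓
C9: sp2
6 carbons are sp3.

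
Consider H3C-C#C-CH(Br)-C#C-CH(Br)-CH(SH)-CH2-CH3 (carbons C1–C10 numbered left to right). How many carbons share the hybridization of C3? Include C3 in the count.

C3 is sp (two π bonds).
C1: sp3
C2: sp ✓
C3: sp ✓
C4: sp3
C5: sp ✓
C6: sp ✓
C7: sp3
C8: sp3
C9: sp3
C10: sp3
4 carbons are sp.

4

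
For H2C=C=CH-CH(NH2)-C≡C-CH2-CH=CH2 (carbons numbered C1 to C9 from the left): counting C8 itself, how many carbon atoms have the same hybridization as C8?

C8 is sp2 (one π bond).
C1: sp2 ✓
C2: sp
C3: sp2 ✓
C4: sp3
C5: sp
C6: sp
C7: sp3
C8: sp2 ✓
C9: sp2 ✓
4 carbons are sp2.

4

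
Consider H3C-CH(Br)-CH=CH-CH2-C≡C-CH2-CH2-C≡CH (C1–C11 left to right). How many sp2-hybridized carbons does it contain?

2

C1: sp3
C2: sp3
C3: sp2 ✓
C4: sp2 ✓
C5: sp3
C6: sp
C7: sp
C8: sp3
C9: sp3
C10: sp
C11: sp
C3, C4 → 2 sp2 carbons.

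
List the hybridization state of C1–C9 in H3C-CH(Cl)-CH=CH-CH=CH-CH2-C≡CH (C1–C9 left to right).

C1 sp3, C2 sp3, C3 sp2, C4 sp2, C5 sp2, C6 sp2, C7 sp3, C8 sp, C9 sp

C1 is sp3: 4 σ bonds, 4 electron-density regions.
C2 — 4 σ bonds. Steric number 4, so sp3.
C3 has 3 σ bonds, plus one π bond: steric number 3 → sp2.
C4: 3 σ bonds, plus one π bond; 3 regions of electron density → sp2.
C5: 3 σ bonds, plus one π bond; 3 regions of electron density → sp2.
C6 is sp2: 3 σ bonds, plus one π bond, 3 electron-density regions.
C7 — 4 σ bonds. Steric number 4, so sp3.
C8 carries 2 σ bonds, plus two π bonds, giving a steric number of 2, so it is sp.
C9 is sp: 2 σ bonds, plus two π bonds, 2 electron-density regions.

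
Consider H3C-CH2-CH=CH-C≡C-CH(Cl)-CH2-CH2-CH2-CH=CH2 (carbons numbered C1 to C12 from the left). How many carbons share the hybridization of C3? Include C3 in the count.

4

C3 is sp2 (one π bond).
C1: sp3
C2: sp3
C3: sp2 ✓
C4: sp2 ✓
C5: sp
C6: sp
C7: sp3
C8: sp3
C9: sp3
C10: sp3
C11: sp2 ✓
C12: sp2 ✓
4 carbons are sp2.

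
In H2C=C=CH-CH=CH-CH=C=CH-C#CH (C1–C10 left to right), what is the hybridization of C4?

C4 — 3 σ bonds, plus one π bond. Steric number 3, so sp2.

sp2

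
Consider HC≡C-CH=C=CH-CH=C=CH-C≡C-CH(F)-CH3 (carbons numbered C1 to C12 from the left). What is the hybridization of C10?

sp

C10 is sp: 2 σ bonds, plus two π bonds, 2 electron-density regions.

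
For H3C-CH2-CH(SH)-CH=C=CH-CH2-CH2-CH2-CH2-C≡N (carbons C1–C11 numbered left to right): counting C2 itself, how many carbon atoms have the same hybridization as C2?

7

C2 is sp3 (only σ bonds).
C1: sp3 ✓
C2: sp3 ✓
C3: sp3 ✓
C4: sp2
C5: sp
C6: sp2
C7: sp3 ✓
C8: sp3 ✓
C9: sp3 ✓
C10: sp3 ✓
C11: sp
7 carbons are sp3.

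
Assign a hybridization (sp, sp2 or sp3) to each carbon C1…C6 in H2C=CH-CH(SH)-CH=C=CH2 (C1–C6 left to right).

C1 — 3 σ bonds, plus one π bond. Steric number 3, so sp2.
C2 (3 σ bonds, plus one π bond) has steric number 3: sp2.
C3 carries 4 σ bonds, giving a steric number of 4, so it is sp3.
C4 — 3 σ bonds, plus one π bond. Steric number 3, so sp2.
C5 carries 2 σ bonds, plus two π bonds, giving a steric number of 2, so it is sp.
C6 (3 σ bonds, plus one π bond) has steric number 3: sp2.

C1 sp2, C2 sp2, C3 sp3, C4 sp2, C5 sp, C6 sp2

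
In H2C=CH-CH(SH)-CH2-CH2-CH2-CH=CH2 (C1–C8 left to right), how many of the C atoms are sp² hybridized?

4

C1: sp2 ✓
C2: sp2 ✓
C3: sp3
C4: sp3
C5: sp3
C6: sp3
C7: sp2 ✓
C8: sp2 ✓
C1, C2, C7, C8 → 4 sp2 carbons.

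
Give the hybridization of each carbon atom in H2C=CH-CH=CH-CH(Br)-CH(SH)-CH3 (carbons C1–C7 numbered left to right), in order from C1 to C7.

C1 (3 σ bonds, plus one π bond) has steric number 3: sp2.
C2 — 3 σ bonds, plus one π bond. Steric number 3, so sp2.
C3 has 3 σ bonds, plus one π bond: steric number 3 → sp2.
C4: 3 σ bonds, plus one π bond — 3 electron domains, sp2.
C5 carries 4 σ bonds, giving a steric number of 4, so it is sp3.
C6 — 4 σ bonds. Steric number 4, so sp3.
C7 is sp3: 4 σ bonds, 4 electron-density regions.

C1 sp2, C2 sp2, C3 sp2, C4 sp2, C5 sp3, C6 sp3, C7 sp3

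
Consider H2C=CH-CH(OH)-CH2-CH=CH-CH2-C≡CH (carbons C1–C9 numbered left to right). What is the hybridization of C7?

C7 carries 4 σ bonds, giving a steric number of 4, so it is sp3.

sp^3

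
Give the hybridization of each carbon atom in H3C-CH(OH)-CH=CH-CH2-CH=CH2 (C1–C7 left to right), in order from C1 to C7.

C1 is sp3: 4 σ bonds, 4 electron-density regions.
C2: 4 σ bonds — 4 electron domains, sp3.
C3: 3 σ bonds, plus one π bond — 3 electron domains, sp2.
C4: 3 σ bonds, plus one π bond — 3 electron domains, sp2.
C5: 4 σ bonds; 4 regions of electron density → sp3.
C6 has 3 σ bonds, plus one π bond: steric number 3 → sp2.
C7 — 3 σ bonds, plus one π bond. Steric number 3, so sp2.

C1 sp3, C2 sp3, C3 sp2, C4 sp2, C5 sp3, C6 sp2, C7 sp2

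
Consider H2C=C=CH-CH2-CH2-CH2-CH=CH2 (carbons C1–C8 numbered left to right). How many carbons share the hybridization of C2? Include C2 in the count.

C2 is sp (two π bonds).
C1: sp2
C2: sp ✓
C3: sp2
C4: sp3
C5: sp3
C6: sp3
C7: sp2
C8: sp2
1 carbon is sp.

1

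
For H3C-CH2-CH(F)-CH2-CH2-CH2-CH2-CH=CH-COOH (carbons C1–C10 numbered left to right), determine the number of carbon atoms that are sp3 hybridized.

7

C1: sp3 ✓
C2: sp3 ✓
C3: sp3 ✓
C4: sp3 ✓
C5: sp3 ✓
C6: sp3 ✓
C7: sp3 ✓
C8: sp2
C9: sp2
C10: sp2
C1, C2, C3, C4, C5, C6, C7 → 7 sp3 carbons.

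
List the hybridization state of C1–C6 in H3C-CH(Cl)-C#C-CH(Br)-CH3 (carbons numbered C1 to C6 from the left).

C1 (4 σ bonds) has steric number 4: sp3.
C2 carries 4 σ bonds, giving a steric number of 4, so it is sp3.
C3 is sp: 2 σ bonds, plus two π bonds, 2 electron-density regions.
C4: 2 σ bonds, plus two π bonds; 2 regions of electron density → sp.
C5 (4 σ bonds) has steric number 4: sp3.
C6: 4 σ bonds; 4 regions of electron density → sp3.

C1 sp3, C2 sp3, C3 sp, C4 sp, C5 sp3, C6 sp3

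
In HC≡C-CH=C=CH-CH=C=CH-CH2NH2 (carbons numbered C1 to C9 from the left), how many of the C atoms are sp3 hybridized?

1

C1: sp
C2: sp
C3: sp2
C4: sp
C5: sp2
C6: sp2
C7: sp
C8: sp2
C9: sp3 ✓
C9 → 1 sp3 carbon.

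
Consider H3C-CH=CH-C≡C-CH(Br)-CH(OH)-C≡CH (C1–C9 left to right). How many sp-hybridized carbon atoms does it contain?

4

C1: sp3
C2: sp2
C3: sp2
C4: sp ✓
C5: sp ✓
C6: sp3
C7: sp3
C8: sp ✓
C9: sp ✓
C4, C5, C8, C9 → 4 sp carbons.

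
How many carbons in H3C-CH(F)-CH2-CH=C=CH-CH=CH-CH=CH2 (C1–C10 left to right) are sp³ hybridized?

C1: sp3 ✓
C2: sp3 ✓
C3: sp3 ✓
C4: sp2
C5: sp
C6: sp2
C7: sp2
C8: sp2
C9: sp2
C10: sp2
C1, C2, C3 → 3 sp3 carbons.

3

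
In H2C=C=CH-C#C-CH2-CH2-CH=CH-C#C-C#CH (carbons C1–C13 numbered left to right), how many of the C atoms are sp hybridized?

7

C1: sp2
C2: sp ✓
C3: sp2
C4: sp ✓
C5: sp ✓
C6: sp3
C7: sp3
C8: sp2
C9: sp2
C10: sp ✓
C11: sp ✓
C12: sp ✓
C13: sp ✓
C2, C4, C5, C10, C11, C12, C13 → 7 sp carbons.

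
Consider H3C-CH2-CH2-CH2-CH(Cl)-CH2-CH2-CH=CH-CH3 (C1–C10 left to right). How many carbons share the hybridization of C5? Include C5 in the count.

8

C5 is sp3 (only σ bonds).
C1: sp3 ✓
C2: sp3 ✓
C3: sp3 ✓
C4: sp3 ✓
C5: sp3 ✓
C6: sp3 ✓
C7: sp3 ✓
C8: sp2
C9: sp2
C10: sp3 ✓
8 carbons are sp3.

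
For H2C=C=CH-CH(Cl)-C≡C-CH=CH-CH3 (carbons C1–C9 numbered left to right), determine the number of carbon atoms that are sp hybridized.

3

C1: sp2
C2: sp ✓
C3: sp2
C4: sp3
C5: sp ✓
C6: sp ✓
C7: sp2
C8: sp2
C9: sp3
C2, C5, C6 → 3 sp carbons.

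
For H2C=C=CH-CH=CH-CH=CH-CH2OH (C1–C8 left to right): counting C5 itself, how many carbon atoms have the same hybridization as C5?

C5 is sp2 (one π bond).
C1: sp2 ✓
C2: sp
C3: sp2 ✓
C4: sp2 ✓
C5: sp2 ✓
C6: sp2 ✓
C7: sp2 ✓
C8: sp3
6 carbons are sp2.

6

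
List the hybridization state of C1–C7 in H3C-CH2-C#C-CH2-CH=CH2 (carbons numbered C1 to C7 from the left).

C1 carries 4 σ bonds, giving a steric number of 4, so it is sp3.
C2: 4 σ bonds — 4 electron domains, sp3.
C3 (2 σ bonds, plus two π bonds) has steric number 2: sp.
C4 is sp: 2 σ bonds, plus two π bonds, 2 electron-density regions.
C5 has 4 σ bonds: steric number 4 → sp3.
C6 is sp2: 3 σ bonds, plus one π bond, 3 electron-density regions.
C7 carries 3 σ bonds, plus one π bond, giving a steric number of 3, so it is sp2.

C1 sp3, C2 sp3, C3 sp, C4 sp, C5 sp3, C6 sp2, C7 sp2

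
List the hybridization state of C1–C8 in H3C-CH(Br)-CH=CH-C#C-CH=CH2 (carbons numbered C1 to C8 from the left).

C1 sp3, C2 sp3, C3 sp2, C4 sp2, C5 sp, C6 sp, C7 sp2, C8 sp2

C1 — 4 σ bonds. Steric number 4, so sp3.
C2 is sp3: 4 σ bonds, 4 electron-density regions.
C3 (3 σ bonds, plus one π bond) has steric number 3: sp2.
C4 is sp2: 3 σ bonds, plus one π bond, 3 electron-density regions.
C5 (2 σ bonds, plus two π bonds) has steric number 2: sp.
C6 (2 σ bonds, plus two π bonds) has steric number 2: sp.
C7 — 3 σ bonds, plus one π bond. Steric number 3, so sp2.
C8 carries 3 σ bonds, plus one π bond, giving a steric number of 3, so it is sp2.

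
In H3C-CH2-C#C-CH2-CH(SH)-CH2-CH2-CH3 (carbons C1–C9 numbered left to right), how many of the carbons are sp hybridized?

C1: sp3
C2: sp3
C3: sp ✓
C4: sp ✓
C5: sp3
C6: sp3
C7: sp3
C8: sp3
C9: sp3
C3, C4 → 2 sp carbons.

2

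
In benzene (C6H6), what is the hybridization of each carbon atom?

Every ring carbon has three σ bonds and contributes one p electron to the aromatic π system.

sp2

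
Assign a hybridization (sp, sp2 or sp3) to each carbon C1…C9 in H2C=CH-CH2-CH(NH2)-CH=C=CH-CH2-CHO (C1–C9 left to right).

C1 is sp2: 3 σ bonds, plus one π bond, 3 electron-density regions.
C2 has 3 σ bonds, plus one π bond: steric number 3 → sp2.
C3: 4 σ bonds — 4 electron domains, sp3.
C4: 4 σ bonds; 4 regions of electron density → sp3.
C5 carries 3 σ bonds, plus one π bond, giving a steric number of 3, so it is sp2.
C6 has 2 σ bonds, plus two π bonds: steric number 2 → sp.
C7: 3 σ bonds, plus one π bond; 3 regions of electron density → sp2.
C8 is sp3: 4 σ bonds, 4 electron-density regions.
C9 (3 σ bonds, plus one π bond) has steric number 3: sp2.

C1 sp2, C2 sp2, C3 sp3, C4 sp3, C5 sp2, C6 sp, C7 sp2, C8 sp3, C9 sp2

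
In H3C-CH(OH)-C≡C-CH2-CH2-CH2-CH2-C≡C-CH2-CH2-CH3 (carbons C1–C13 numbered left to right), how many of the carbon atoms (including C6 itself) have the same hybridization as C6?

9

C6 is sp3 (only σ bonds).
C1: sp3 ✓
C2: sp3 ✓
C3: sp
C4: sp
C5: sp3 ✓
C6: sp3 ✓
C7: sp3 ✓
C8: sp3 ✓
C9: sp
C10: sp
C11: sp3 ✓
C12: sp3 ✓
C13: sp3 ✓
9 carbons are sp3.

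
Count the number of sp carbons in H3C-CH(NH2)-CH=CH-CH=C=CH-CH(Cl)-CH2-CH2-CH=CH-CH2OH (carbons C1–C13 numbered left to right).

C1: sp3
C2: sp3
C3: sp2
C4: sp2
C5: sp2
C6: sp ✓
C7: sp2
C8: sp3
C9: sp3
C10: sp3
C11: sp2
C12: sp2
C13: sp3
C6 → 1 sp carbon.

1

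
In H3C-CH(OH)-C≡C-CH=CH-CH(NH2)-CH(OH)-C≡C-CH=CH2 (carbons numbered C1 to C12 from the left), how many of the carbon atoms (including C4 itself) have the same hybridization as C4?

C4 is sp (two π bonds).
C1: sp3
C2: sp3
C3: sp ✓
C4: sp ✓
C5: sp2
C6: sp2
C7: sp3
C8: sp3
C9: sp ✓
C10: sp ✓
C11: sp2
C12: sp2
4 carbons are sp.

4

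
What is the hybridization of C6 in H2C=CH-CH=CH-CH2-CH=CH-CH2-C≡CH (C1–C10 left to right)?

C6: 3 σ bonds, plus one π bond — 3 electron domains, sp2.

sp2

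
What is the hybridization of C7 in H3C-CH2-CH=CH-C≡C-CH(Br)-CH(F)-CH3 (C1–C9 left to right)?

sp³

C7: 4 σ bonds; 4 regions of electron density → sp3.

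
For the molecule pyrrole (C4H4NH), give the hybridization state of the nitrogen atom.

sp²

N has three σ bonds; its lone pair occupies the p orbital and is part of the aromatic π system, so N is sp2 (not the sp3 a naive steric count of 4 would give).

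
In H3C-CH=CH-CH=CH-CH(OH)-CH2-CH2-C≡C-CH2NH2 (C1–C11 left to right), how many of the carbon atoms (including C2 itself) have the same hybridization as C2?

4

C2 is sp2 (one π bond).
C1: sp3
C2: sp2 ✓
C3: sp2 ✓
C4: sp2 ✓
C5: sp2 ✓
C6: sp3
C7: sp3
C8: sp3
C9: sp
C10: sp
C11: sp3
4 carbons are sp2.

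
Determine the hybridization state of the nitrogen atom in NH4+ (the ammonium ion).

sp³

Four σ bonds, no lone pair → sp3, tetrahedral.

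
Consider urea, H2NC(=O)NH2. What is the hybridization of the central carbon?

sp2

The central carbon (3 σ bonds, plus one π bond) has steric number 3: sp2.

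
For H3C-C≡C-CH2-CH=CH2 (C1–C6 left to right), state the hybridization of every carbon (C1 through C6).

C1 sp3, C2 sp, C3 sp, C4 sp3, C5 sp2, C6 sp2

C1: 4 σ bonds — 4 electron domains, sp3.
C2 is sp: 2 σ bonds, plus two π bonds, 2 electron-density regions.
C3 is sp: 2 σ bonds, plus two π bonds, 2 electron-density regions.
C4 (4 σ bonds) has steric number 4: sp3.
C5: 3 σ bonds, plus one π bond; 3 regions of electron density → sp2.
C6 is sp2: 3 σ bonds, plus one π bond, 3 electron-density regions.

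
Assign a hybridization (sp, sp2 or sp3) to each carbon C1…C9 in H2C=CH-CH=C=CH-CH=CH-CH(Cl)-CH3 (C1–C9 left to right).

C1 carries 3 σ bonds, plus one π bond, giving a steric number of 3, so it is sp2.
C2 — 3 σ bonds, plus one π bond. Steric number 3, so sp2.
C3 (3 σ bonds, plus one π bond) has steric number 3: sp2.
C4: 2 σ bonds, plus two π bonds; 2 regions of electron density → sp.
C5 (3 σ bonds, plus one π bond) has steric number 3: sp2.
C6 — 3 σ bonds, plus one π bond. Steric number 3, so sp2.
C7 is sp2: 3 σ bonds, plus one π bond, 3 electron-density regions.
C8: 4 σ bonds — 4 electron domains, sp3.
C9 — 4 σ bonds. Steric number 4, so sp3.

C1 sp2, C2 sp2, C3 sp2, C4 sp, C5 sp2, C6 sp2, C7 sp2, C8 sp3, C9 sp3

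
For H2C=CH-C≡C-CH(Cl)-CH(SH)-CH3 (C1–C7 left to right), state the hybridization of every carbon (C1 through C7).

C1 sp2, C2 sp2, C3 sp, C4 sp, C5 sp3, C6 sp3, C7 sp3

C1: 3 σ bonds, plus one π bond; 3 regions of electron density → sp2.
C2 (3 σ bonds, plus one π bond) has steric number 3: sp2.
C3: 2 σ bonds, plus two π bonds; 2 regions of electron density → sp.
C4 carries 2 σ bonds, plus two π bonds, giving a steric number of 2, so it is sp.
C5 is sp3: 4 σ bonds, 4 electron-density regions.
C6 carries 4 σ bonds, giving a steric number of 4, so it is sp3.
C7 is sp3: 4 σ bonds, 4 electron-density regions.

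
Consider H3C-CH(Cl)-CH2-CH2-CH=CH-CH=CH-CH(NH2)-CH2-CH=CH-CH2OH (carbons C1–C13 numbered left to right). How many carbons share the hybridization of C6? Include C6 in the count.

6

C6 is sp2 (one π bond).
C1: sp3
C2: sp3
C3: sp3
C4: sp3
C5: sp2 ✓
C6: sp2 ✓
C7: sp2 ✓
C8: sp2 ✓
C9: sp3
C10: sp3
C11: sp2 ✓
C12: sp2 ✓
C13: sp3
6 carbons are sp2.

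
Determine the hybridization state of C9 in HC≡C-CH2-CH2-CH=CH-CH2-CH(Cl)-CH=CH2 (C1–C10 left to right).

C9 — 3 σ bonds, plus one π bond. Steric number 3, so sp2.

sp²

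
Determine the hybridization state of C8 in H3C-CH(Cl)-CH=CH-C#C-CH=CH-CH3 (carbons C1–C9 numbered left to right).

C8 has 3 σ bonds, plus one π bond: steric number 3 → sp2.

sp^2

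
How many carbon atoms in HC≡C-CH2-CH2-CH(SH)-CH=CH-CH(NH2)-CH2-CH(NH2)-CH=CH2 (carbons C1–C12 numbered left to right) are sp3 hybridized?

6

C1: sp
C2: sp
C3: sp3 ✓
C4: sp3 ✓
C5: sp3 ✓
C6: sp2
C7: sp2
C8: sp3 ✓
C9: sp3 ✓
C10: sp3 ✓
C11: sp2
C12: sp2
C3, C4, C5, C8, C9, C10 → 6 sp3 carbons.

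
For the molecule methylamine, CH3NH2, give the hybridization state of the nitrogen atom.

sp^3

Three σ bonds + one lone pair = steric number 4 → sp3.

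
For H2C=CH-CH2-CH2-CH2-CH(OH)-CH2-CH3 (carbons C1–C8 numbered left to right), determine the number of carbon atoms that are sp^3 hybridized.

C1: sp2
C2: sp2
C3: sp3 ✓
C4: sp3 ✓
C5: sp3 ✓
C6: sp3 ✓
C7: sp3 ✓
C8: sp3 ✓
C3, C4, C5, C6, C7, C8 → 6 sp3 carbons.

6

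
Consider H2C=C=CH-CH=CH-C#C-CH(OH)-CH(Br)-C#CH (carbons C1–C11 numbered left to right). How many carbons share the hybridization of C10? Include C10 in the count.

C10 is sp (two π bonds).
C1: sp2
C2: sp ✓
C3: sp2
C4: sp2
C5: sp2
C6: sp ✓
C7: sp ✓
C8: sp3
C9: sp3
C10: sp ✓
C11: sp ✓
5 carbons are sp.

5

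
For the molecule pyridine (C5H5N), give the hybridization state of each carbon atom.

Each carbon atom: 3 σ bonds, plus one π bond — 3 electron domains, sp2.

sp^2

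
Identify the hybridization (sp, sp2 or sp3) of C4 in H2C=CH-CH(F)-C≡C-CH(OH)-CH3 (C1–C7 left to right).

sp

C4 is sp: 2 σ bonds, plus two π bonds, 2 electron-density regions.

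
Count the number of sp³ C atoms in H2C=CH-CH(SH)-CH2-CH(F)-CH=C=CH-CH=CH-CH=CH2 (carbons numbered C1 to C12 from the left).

3

C1: sp2
C2: sp2
C3: sp3 ✓
C4: sp3 ✓
C5: sp3 ✓
C6: sp2
C7: sp
C8: sp2
C9: sp2
C10: sp2
C11: sp2
C12: sp2
C3, C4, C5 → 3 sp3 carbons.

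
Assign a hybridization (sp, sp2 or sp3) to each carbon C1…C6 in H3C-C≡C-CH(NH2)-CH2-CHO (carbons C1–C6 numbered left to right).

C1 sp3, C2 sp, C3 sp, C4 sp3, C5 sp3, C6 sp2

C1 is sp3: 4 σ bonds, 4 electron-density regions.
C2 carries 2 σ bonds, plus two π bonds, giving a steric number of 2, so it is sp.
C3: 2 σ bonds, plus two π bonds; 2 regions of electron density → sp.
C4 (4 σ bonds) has steric number 4: sp3.
C5: 4 σ bonds; 4 regions of electron density → sp3.
C6: 3 σ bonds, plus one π bond — 3 electron domains, sp2.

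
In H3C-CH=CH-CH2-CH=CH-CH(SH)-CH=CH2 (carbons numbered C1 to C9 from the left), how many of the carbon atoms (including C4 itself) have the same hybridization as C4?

3

C4 is sp3 (only σ bonds).
C1: sp3 ✓
C2: sp2
C3: sp2
C4: sp3 ✓
C5: sp2
C6: sp2
C7: sp3 ✓
C8: sp2
C9: sp2
3 carbons are sp3.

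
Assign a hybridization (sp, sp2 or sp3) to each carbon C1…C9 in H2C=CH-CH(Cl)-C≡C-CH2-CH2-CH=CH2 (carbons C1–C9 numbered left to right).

C1: 3 σ bonds, plus one π bond; 3 regions of electron density → sp2.
C2 — 3 σ bonds, plus one π bond. Steric number 3, so sp2.
C3 (4 σ bonds) has steric number 4: sp3.
C4 (2 σ bonds, plus two π bonds) has steric number 2: sp.
C5: 2 σ bonds, plus two π bonds — 2 electron domains, sp.
C6 carries 4 σ bonds, giving a steric number of 4, so it is sp3.
C7: 4 σ bonds; 4 regions of electron density → sp3.
C8 is sp2: 3 σ bonds, plus one π bond, 3 electron-density regions.
C9 has 3 σ bonds, plus one π bond: steric number 3 → sp2.

C1 sp2, C2 sp2, C3 sp3, C4 sp, C5 sp, C6 sp3, C7 sp3, C8 sp2, C9 sp2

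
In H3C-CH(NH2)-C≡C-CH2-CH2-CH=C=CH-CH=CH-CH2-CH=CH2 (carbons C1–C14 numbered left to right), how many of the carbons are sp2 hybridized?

6

C1: sp3
C2: sp3
C3: sp
C4: sp
C5: sp3
C6: sp3
C7: sp2 ✓
C8: sp
C9: sp2 ✓
C10: sp2 ✓
C11: sp2 ✓
C12: sp3
C13: sp2 ✓
C14: sp2 ✓
C7, C9, C10, C11, C13, C14 → 6 sp2 carbons.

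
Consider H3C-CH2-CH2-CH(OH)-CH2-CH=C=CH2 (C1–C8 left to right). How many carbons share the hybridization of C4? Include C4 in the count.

C4 is sp3 (only σ bonds).
C1: sp3 ✓
C2: sp3 ✓
C3: sp3 ✓
C4: sp3 ✓
C5: sp3 ✓
C6: sp2
C7: sp
C8: sp2
5 carbons are sp3.

5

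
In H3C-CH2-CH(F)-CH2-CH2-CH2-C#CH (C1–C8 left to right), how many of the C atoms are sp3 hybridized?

C1: sp3 ✓
C2: sp3 ✓
C3: sp3 ✓
C4: sp3 ✓
C5: sp3 ✓
C6: sp3 ✓
C7: sp
C8: sp
C1, C2, C3, C4, C5, C6 → 6 sp3 carbons.

6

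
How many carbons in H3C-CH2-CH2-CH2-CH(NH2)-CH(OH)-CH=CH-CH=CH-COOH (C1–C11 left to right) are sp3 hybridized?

6

C1: sp3 ✓
C2: sp3 ✓
C3: sp3 ✓
C4: sp3 ✓
C5: sp3 ✓
C6: sp3 ✓
C7: sp2
C8: sp2
C9: sp2
C10: sp2
C11: sp2
C1, C2, C3, C4, C5, C6 → 6 sp3 carbons.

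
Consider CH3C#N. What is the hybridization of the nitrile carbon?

The nitrile carbon carries 2 σ bonds, plus two π bonds, giving a steric number of 2, so it is sp.

sp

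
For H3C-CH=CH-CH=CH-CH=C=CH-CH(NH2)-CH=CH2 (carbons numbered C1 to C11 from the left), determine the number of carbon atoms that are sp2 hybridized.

C1: sp3
C2: sp2 ✓
C3: sp2 ✓
C4: sp2 ✓
C5: sp2 ✓
C6: sp2 ✓
C7: sp
C8: sp2 ✓
C9: sp3
C10: sp2 ✓
C11: sp2 ✓
C2, C3, C4, C5, C6, C8, C10, C11 → 8 sp2 carbons.

8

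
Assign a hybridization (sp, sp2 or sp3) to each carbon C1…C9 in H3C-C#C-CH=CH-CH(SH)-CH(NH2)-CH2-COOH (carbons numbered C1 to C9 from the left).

C1 carries 4 σ bonds, giving a steric number of 4, so it is sp3.
C2: 2 σ bonds, plus two π bonds — 2 electron domains, sp.
C3 carries 2 σ bonds, plus two π bonds, giving a steric number of 2, so it is sp.
C4 is sp2: 3 σ bonds, plus one π bond, 3 electron-density regions.
C5: 3 σ bonds, plus one π bond — 3 electron domains, sp2.
C6 — 4 σ bonds. Steric number 4, so sp3.
C7 — 4 σ bonds. Steric number 4, so sp3.
C8: 4 σ bonds — 4 electron domains, sp3.
C9: 3 σ bonds, plus one π bond — 3 electron domains, sp2.

C1 sp3, C2 sp, C3 sp, C4 sp2, C5 sp2, C6 sp3, C7 sp3, C8 sp3, C9 sp2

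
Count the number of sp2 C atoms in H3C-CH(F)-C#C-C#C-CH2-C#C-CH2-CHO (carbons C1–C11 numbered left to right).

1

C1: sp3
C2: sp3
C3: sp
C4: sp
C5: sp
C6: sp
C7: sp3
C8: sp
C9: sp
C10: sp3
C11: sp2 ✓
C11 → 1 sp2 carbon.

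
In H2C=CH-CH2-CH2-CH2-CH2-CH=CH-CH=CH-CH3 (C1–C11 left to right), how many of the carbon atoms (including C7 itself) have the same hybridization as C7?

C7 is sp2 (one π bond).
C1: sp2 ✓
C2: sp2 ✓
C3: sp3
C4: sp3
C5: sp3
C6: sp3
C7: sp2 ✓
C8: sp2 ✓
C9: sp2 ✓
C10: sp2 ✓
C11: sp3
6 carbons are sp2.

6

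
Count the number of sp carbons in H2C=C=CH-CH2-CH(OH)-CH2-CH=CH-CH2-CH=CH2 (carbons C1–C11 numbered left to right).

C1: sp2
C2: sp ✓
C3: sp2
C4: sp3
C5: sp3
C6: sp3
C7: sp2
C8: sp2
C9: sp3
C10: sp2
C11: sp2
C2 → 1 sp carbon.

1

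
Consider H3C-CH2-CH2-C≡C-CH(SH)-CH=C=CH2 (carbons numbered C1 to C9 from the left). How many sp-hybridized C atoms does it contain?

C1: sp3
C2: sp3
C3: sp3
C4: sp ✓
C5: sp ✓
C6: sp3
C7: sp2
C8: sp ✓
C9: sp2
C4, C5, C8 → 3 sp carbons.

3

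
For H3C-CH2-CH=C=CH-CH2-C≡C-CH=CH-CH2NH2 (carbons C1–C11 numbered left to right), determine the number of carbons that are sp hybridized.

3

C1: sp3
C2: sp3
C3: sp2
C4: sp ✓
C5: sp2
C6: sp3
C7: sp ✓
C8: sp ✓
C9: sp2
C10: sp2
C11: sp3
C4, C7, C8 → 3 sp carbons.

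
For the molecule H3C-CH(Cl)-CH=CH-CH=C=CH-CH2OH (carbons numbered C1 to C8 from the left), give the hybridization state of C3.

sp²

C3 carries 3 σ bonds, plus one π bond, giving a steric number of 3, so it is sp2.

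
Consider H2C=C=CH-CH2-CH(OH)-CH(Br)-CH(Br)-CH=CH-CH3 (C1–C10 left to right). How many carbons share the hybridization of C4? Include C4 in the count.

C4 is sp3 (only σ bonds).
C1: sp2
C2: sp
C3: sp2
C4: sp3 ✓
C5: sp3 ✓
C6: sp3 ✓
C7: sp3 ✓
C8: sp2
C9: sp2
C10: sp3 ✓
5 carbons are sp3.

5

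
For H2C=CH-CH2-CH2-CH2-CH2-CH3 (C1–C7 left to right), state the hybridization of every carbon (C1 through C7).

C1 sp2, C2 sp2, C3 sp3, C4 sp3, C5 sp3, C6 sp3, C7 sp3

C1: 3 σ bonds, plus one π bond — 3 electron domains, sp2.
C2: 3 σ bonds, plus one π bond; 3 regions of electron density → sp2.
C3 is sp3: 4 σ bonds, 4 electron-density regions.
C4 (4 σ bonds) has steric number 4: sp3.
C5 (4 σ bonds) has steric number 4: sp3.
C6: 4 σ bonds — 4 electron domains, sp3.
C7 has 4 σ bonds: steric number 4 → sp3.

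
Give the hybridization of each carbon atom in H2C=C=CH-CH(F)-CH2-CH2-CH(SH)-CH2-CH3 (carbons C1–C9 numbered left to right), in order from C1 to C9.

C1 sp2, C2 sp, C3 sp2, C4 sp3, C5 sp3, C6 sp3, C7 sp3, C8 sp3, C9 sp3

C1: 3 σ bonds, plus one π bond; 3 regions of electron density → sp2.
C2 carries 2 σ bonds, plus two π bonds, giving a steric number of 2, so it is sp.
C3 has 3 σ bonds, plus one π bond: steric number 3 → sp2.
C4 carries 4 σ bonds, giving a steric number of 4, so it is sp3.
C5 carries 4 σ bonds, giving a steric number of 4, so it is sp3.
C6 — 4 σ bonds. Steric number 4, so sp3.
C7 — 4 σ bonds. Steric number 4, so sp3.
C8 (4 σ bonds) has steric number 4: sp3.
C9 (4 σ bonds) has steric number 4: sp3.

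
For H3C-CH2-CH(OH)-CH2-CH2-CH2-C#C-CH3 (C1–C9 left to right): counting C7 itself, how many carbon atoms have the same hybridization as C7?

C7 is sp (two π bonds).
C1: sp3
C2: sp3
C3: sp3
C4: sp3
C5: sp3
C6: sp3
C7: sp ✓
C8: sp ✓
C9: sp3
2 carbons are sp.

2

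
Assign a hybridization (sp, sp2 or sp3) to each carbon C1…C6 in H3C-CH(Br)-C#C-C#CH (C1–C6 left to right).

C1 sp3, C2 sp3, C3 sp, C4 sp, C5 sp, C6 sp

C1 is sp3: 4 σ bonds, 4 electron-density regions.
C2 has 4 σ bonds: steric number 4 → sp3.
C3 (2 σ bonds, plus two π bonds) has steric number 2: sp.
C4 carries 2 σ bonds, plus two π bonds, giving a steric number of 2, so it is sp.
C5 carries 2 σ bonds, plus two π bonds, giving a steric number of 2, so it is sp.
C6 is sp: 2 σ bonds, plus two π bonds, 2 electron-density regions.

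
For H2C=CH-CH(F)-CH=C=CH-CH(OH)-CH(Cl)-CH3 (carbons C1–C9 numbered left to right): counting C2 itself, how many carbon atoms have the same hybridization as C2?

C2 is sp2 (one π bond).
C1: sp2 ✓
C2: sp2 ✓
C3: sp3
C4: sp2 ✓
C5: sp
C6: sp2 ✓
C7: sp3
C8: sp3
C9: sp3
4 carbons are sp2.

4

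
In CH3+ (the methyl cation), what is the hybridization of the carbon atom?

sp^2

Three σ bonds to H, empty p orbital → sp2, trigonal planar.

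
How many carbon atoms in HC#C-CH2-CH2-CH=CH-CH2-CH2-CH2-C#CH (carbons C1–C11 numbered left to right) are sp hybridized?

4

C1: sp ✓
C2: sp ✓
C3: sp3
C4: sp3
C5: sp2
C6: sp2
C7: sp3
C8: sp3
C9: sp3
C10: sp ✓
C11: sp ✓
C1, C2, C10, C11 → 4 sp carbons.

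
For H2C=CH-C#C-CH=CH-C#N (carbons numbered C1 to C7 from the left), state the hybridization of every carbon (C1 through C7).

C1 sp2, C2 sp2, C3 sp, C4 sp, C5 sp2, C6 sp2, C7 sp

C1 carries 3 σ bonds, plus one π bond, giving a steric number of 3, so it is sp2.
C2 is sp2: 3 σ bonds, plus one π bond, 3 electron-density regions.
C3 — 2 σ bonds, plus two π bonds. Steric number 2, so sp.
C4 — 2 σ bonds, plus two π bonds. Steric number 2, so sp.
C5 (3 σ bonds, plus one π bond) has steric number 3: sp2.
C6: 3 σ bonds, plus one π bond; 3 regions of electron density → sp2.
C7 has 2 σ bonds, plus two π bonds: steric number 2 → sp.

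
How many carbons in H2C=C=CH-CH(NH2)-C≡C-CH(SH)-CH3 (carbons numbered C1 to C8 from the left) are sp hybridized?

3

C1: sp2
C2: sp ✓
C3: sp2
C4: sp3
C5: sp ✓
C6: sp ✓
C7: sp3
C8: sp3
C2, C5, C6 → 3 sp carbons.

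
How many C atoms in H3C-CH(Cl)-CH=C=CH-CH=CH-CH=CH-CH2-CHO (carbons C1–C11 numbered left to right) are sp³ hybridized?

3

C1: sp3 ✓
C2: sp3 ✓
C3: sp2
C4: sp
C5: sp2
C6: sp2
C7: sp2
C8: sp2
C9: sp2
C10: sp3 ✓
C11: sp2
C1, C2, C10 → 3 sp3 carbons.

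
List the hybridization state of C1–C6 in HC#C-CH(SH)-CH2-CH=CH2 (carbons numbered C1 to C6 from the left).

C1 sp, C2 sp, C3 sp3, C4 sp3, C5 sp2, C6 sp2

C1 (2 σ bonds, plus two π bonds) has steric number 2: sp.
C2 (2 σ bonds, plus two π bonds) has steric number 2: sp.
C3 — 4 σ bonds. Steric number 4, so sp3.
C4 is sp3: 4 σ bonds, 4 electron-density regions.
C5: 3 σ bonds, plus one π bond — 3 electron domains, sp2.
C6 is sp2: 3 σ bonds, plus one π bond, 3 electron-density regions.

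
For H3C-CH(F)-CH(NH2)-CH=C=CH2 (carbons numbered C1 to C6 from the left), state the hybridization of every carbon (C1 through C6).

C1 (4 σ bonds) has steric number 4: sp3.
C2 (4 σ bonds) has steric number 4: sp3.
C3 is sp3: 4 σ bonds, 4 electron-density regions.
C4: 3 σ bonds, plus one π bond; 3 regions of electron density → sp2.
C5: 2 σ bonds, plus two π bonds; 2 regions of electron density → sp.
C6 has 3 σ bonds, plus one π bond: steric number 3 → sp2.

C1 sp3, C2 sp3, C3 sp3, C4 sp2, C5 sp, C6 sp2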